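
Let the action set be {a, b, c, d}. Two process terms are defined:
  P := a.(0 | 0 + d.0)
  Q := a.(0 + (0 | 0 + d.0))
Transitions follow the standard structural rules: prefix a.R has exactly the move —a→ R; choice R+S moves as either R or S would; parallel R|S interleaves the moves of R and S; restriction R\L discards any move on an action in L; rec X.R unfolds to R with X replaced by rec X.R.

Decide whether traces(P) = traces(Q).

Reachable graph of P (3 states):
  u0 = a.(0 | 0 + d.0) :: —a→ u1
  u1 = 0 | 0 + d.0 :: —d→ u2
  u2 = 0 :: stopped
Reachable graph of Q (3 states):
  v0 = a.(0 + (0 | 0 + d.0)) :: —a→ v1
  v1 = 0 + (0 | 0 + d.0) :: —d→ v2
  v2 = 0 :: stopped
Bisimilarity quotient blocks:
  B0 = {u0, v0}
  B1 = {u1, v1}
  B2 = {u2, v2}
u0 ∈ B0, v0 ∈ B0 → same block
Bisimilar ⇒ trace-equivalent.

trace-equivalent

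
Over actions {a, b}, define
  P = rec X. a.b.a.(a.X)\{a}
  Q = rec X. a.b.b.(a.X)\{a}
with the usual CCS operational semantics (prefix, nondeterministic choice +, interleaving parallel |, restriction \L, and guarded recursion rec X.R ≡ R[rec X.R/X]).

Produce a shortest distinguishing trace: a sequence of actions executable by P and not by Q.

LTS(P): 4 reachable states
  m0 = rec X. a.b.a.(a.X)\{a} has moves ··a··> m1
  m1 = b.a.(a.(rec X. a.b.a.(a.X)\{a}))\{a} has moves ··b··> m2
  m2 = a.(a.(rec X. a.b.a.(a.X)\{a}))\{a} has moves ··a··> m3
  m3 = (a.(rec X. a.b.a.(a.X)\{a}))\{a} has moves ∅
LTS(Q): 4 reachable states
  n0 = rec X. a.b.b.(a.X)\{a} has moves ··a··> n1
  n1 = b.b.(a.(rec X. a.b.b.(a.X)\{a}))\{a} has moves ··b··> n2
  n2 = b.(a.(rec X. a.b.b.(a.X)\{a}))\{a} has moves ··b··> n3
  n3 = (a.(rec X. a.b.b.(a.X)\{a}))\{a} has moves ∅
Trace ⟨aba⟩ through P, begin at {m0}:
  after a @ step 1: {m1}
  after b @ step 2: {m2}
  after a @ step 3: {m3}
  ✓ P
Trace ⟨aba⟩ through Q, begin at {n0}:
  after a @ step 1: {n1}
  after b @ step 2: {n2}
  after a @ step 3: no successor for Q

aba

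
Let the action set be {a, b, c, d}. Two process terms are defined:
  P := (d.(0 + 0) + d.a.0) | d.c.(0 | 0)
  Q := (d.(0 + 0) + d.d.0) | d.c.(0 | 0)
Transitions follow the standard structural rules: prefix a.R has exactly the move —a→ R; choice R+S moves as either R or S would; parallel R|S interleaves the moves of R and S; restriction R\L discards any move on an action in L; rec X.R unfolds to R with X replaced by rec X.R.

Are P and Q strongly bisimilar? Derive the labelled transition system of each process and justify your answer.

LTS(P): 12 reachable states
  u0 = (d.(0 + 0) + d.a.0) | d.c.(0 | 0) → --d--▸ u1, --d--▸ u2, --d--▸ u3
  u1 = (0 + 0) | d.c.(0 | 0) → --d--▸ u4
  u2 = (d.(0 + 0) + d.a.0) | c.(0 | 0) → --c--▸ u5, --d--▸ u4, --d--▸ u6
  u3 = a.0 | d.c.(0 | 0) → --a--▸ u7, --d--▸ u6
  u4 = (0 + 0) | c.(0 | 0) → --c--▸ u8
  u5 = (d.(0 + 0) + d.a.0) | (0 | 0) → --d--▸ u8, --d--▸ u9
  u6 = a.0 | c.(0 | 0) → --a--▸ u10, --c--▸ u9
  u7 = 0 | d.c.(0 | 0) → --d--▸ u10
  u8 = (0 + 0) | (0 | 0) → ·
  u9 = a.0 | (0 | 0) → --a--▸ u11
  u10 = 0 | c.(0 | 0) → --c--▸ u11
  u11 = 0 | (0 | 0) → ·
LTS(Q): 12 reachable states
  v0 = (d.(0 + 0) + d.d.0) | d.c.(0 | 0) → --d--▸ v1, --d--▸ v2, --d--▸ v3
  v1 = (0 + 0) | d.c.(0 | 0) → --d--▸ v4
  v2 = (d.(0 + 0) + d.d.0) | c.(0 | 0) → --c--▸ v5, --d--▸ v4, --d--▸ v6
  v3 = d.0 | d.c.(0 | 0) → --d--▸ v6, --d--▸ v7
  v4 = (0 + 0) | c.(0 | 0) → --c--▸ v8
  v5 = (d.(0 + 0) + d.d.0) | (0 | 0) → --d--▸ v8, --d--▸ v9
  v6 = d.0 | c.(0 | 0) → --c--▸ v9, --d--▸ v10
  v7 = 0 | d.c.(0 | 0) → --d--▸ v10
  v8 = (0 + 0) | (0 | 0) → ·
  v9 = d.0 | (0 | 0) → --d--▸ v11
  v10 = 0 | c.(0 | 0) → --c--▸ v11
  v11 = 0 | (0 | 0) → ·
Bisimilarity quotient blocks:
  B0 = {u0}
  B1 = {u3}
  B2 = {u6}
  B3 = {u9}
  B4 = {u11, u8, v11, v8}
  B5 = {u10, u4, v10, v4}
  B6 = {u1, u7, v1, v7}
  B7 = {u2}
  B8 = {u5}
  B9 = {v0}
  B10 = {v3}
  B11 = {v6}
  B12 = {v9}
  B13 = {v2}
  B14 = {v5}
u0 ∈ B0, v0 ∈ B9 → different blocks

NO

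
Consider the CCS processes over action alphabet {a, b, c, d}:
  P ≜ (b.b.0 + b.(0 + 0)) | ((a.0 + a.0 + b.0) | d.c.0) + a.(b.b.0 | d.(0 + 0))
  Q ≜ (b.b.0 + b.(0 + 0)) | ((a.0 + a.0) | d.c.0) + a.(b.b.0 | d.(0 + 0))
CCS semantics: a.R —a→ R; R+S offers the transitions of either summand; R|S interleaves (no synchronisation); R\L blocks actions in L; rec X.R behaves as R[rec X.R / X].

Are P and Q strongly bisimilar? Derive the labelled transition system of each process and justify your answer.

P ≁ Q

P's transition system — 30 states:
  m0 = (b.b.0 + b.(0 + 0)) | ((a.0 + a.0 + b.0) | d.c.0) + a.(b.b.0 | d.(0 + 0)) ⊢ --a--▸ m1, --a--▸ m2, --b--▸ m1, --b--▸ m3, --b--▸ m4, --d--▸ m5
  m1 = (b.b.0 + b.(0 + 0)) | (0 | d.c.0) ⊢ --b--▸ m6, --b--▸ m7, --d--▸ m8
  m2 = b.b.0 | d.(0 + 0) ⊢ --b--▸ m9, --d--▸ m10
  m3 = (0 + 0) | ((a.0 + a.0 + b.0) | d.c.0) ⊢ --a--▸ m6, --b--▸ m6, --d--▸ m11
  m4 = b.0 | ((a.0 + a.0 + b.0) | d.c.0) ⊢ --a--▸ m7, --b--▸ m12, --b--▸ m7, --d--▸ m13
  m5 = (b.b.0 + b.(0 + 0)) | ((a.0 + a.0 + b.0) | c.0) ⊢ --a--▸ m8, --b--▸ m11, --b--▸ m13, --b--▸ m8, --c--▸ m14
  m6 = (0 + 0) | (0 | d.c.0) ⊢ --d--▸ m15
  m7 = b.0 | (0 | d.c.0) ⊢ --b--▸ m16, --d--▸ m17
  m8 = (b.b.0 + b.(0 + 0)) | (0 | c.0) ⊢ --b--▸ m15, --b--▸ m17, --c--▸ m18
  m9 = b.0 | d.(0 + 0) ⊢ --b--▸ m19, --d--▸ m20
  m10 = b.b.0 | (0 + 0) ⊢ --b--▸ m20
  m11 = (0 + 0) | ((a.0 + a.0 + b.0) | c.0) ⊢ --a--▸ m15, --b--▸ m15, --c--▸ m21
  m12 = 0 | ((a.0 + a.0 + b.0) | d.c.0) ⊢ --a--▸ m16, --b--▸ m16, --d--▸ m22
  m13 = b.0 | ((a.0 + a.0 + b.0) | c.0) ⊢ --a--▸ m17, --b--▸ m17, --b--▸ m22, --c--▸ m23
  m14 = (b.b.0 + b.(0 + 0)) | ((a.0 + a.0 + b.0) | 0) ⊢ --a--▸ m18, --b--▸ m18, --b--▸ m21, --b--▸ m23
  m15 = (0 + 0) | (0 | c.0) ⊢ --c--▸ m24
  m16 = 0 | (0 | d.c.0) ⊢ --d--▸ m25
  m17 = b.0 | (0 | c.0) ⊢ --b--▸ m25, --c--▸ m26
  m18 = (b.b.0 + b.(0 + 0)) | (0 | 0) ⊢ --b--▸ m24, --b--▸ m26
  m19 = 0 | d.(0 + 0) ⊢ --d--▸ m27
  m20 = b.0 | (0 + 0) ⊢ --b--▸ m27
  m21 = (0 + 0) | ((a.0 + a.0 + b.0) | 0) ⊢ --a--▸ m24, --b--▸ m24
  m22 = 0 | ((a.0 + a.0 + b.0) | c.0) ⊢ --a--▸ m25, --b--▸ m25, --c--▸ m28
  m23 = b.0 | ((a.0 + a.0 + b.0) | 0) ⊢ --a--▸ m26, --b--▸ m26, --b--▸ m28
  m24 = (0 + 0) | (0 | 0) ⊢ ·
  m25 = 0 | (0 | c.0) ⊢ --c--▸ m29
  m26 = b.0 | (0 | 0) ⊢ --b--▸ m29
  m27 = 0 | (0 + 0) ⊢ ·
  m28 = 0 | ((a.0 + a.0 + b.0) | 0) ⊢ --a--▸ m29, --b--▸ m29
  m29 = 0 | (0 | 0) ⊢ ·
Q's transition system — 30 states:
  n0 = (b.b.0 + b.(0 + 0)) | ((a.0 + a.0) | d.c.0) + a.(b.b.0 | d.(0 + 0)) ⊢ --a--▸ n1, --a--▸ n2, --b--▸ n3, --b--▸ n4, --d--▸ n5
  n1 = (b.b.0 + b.(0 + 0)) | (0 | d.c.0) ⊢ --b--▸ n6, --b--▸ n7, --d--▸ n8
  n2 = b.b.0 | d.(0 + 0) ⊢ --b--▸ n9, --d--▸ n10
  n3 = (0 + 0) | ((a.0 + a.0) | d.c.0) ⊢ --a--▸ n6, --d--▸ n11
  n4 = b.0 | ((a.0 + a.0) | d.c.0) ⊢ --a--▸ n7, --b--▸ n12, --d--▸ n13
  n5 = (b.b.0 + b.(0 + 0)) | ((a.0 + a.0) | c.0) ⊢ --a--▸ n8, --b--▸ n11, --b--▸ n13, --c--▸ n14
  n6 = (0 + 0) | (0 | d.c.0) ⊢ --d--▸ n15
  n7 = b.0 | (0 | d.c.0) ⊢ --b--▸ n16, --d--▸ n17
  n8 = (b.b.0 + b.(0 + 0)) | (0 | c.0) ⊢ --b--▸ n15, --b--▸ n17, --c--▸ n18
  n9 = b.0 | d.(0 + 0) ⊢ --b--▸ n19, --d--▸ n20
  n10 = b.b.0 | (0 + 0) ⊢ --b--▸ n20
  n11 = (0 + 0) | ((a.0 + a.0) | c.0) ⊢ --a--▸ n15, --c--▸ n21
  n12 = 0 | ((a.0 + a.0) | d.c.0) ⊢ --a--▸ n16, --d--▸ n22
  n13 = b.0 | ((a.0 + a.0) | c.0) ⊢ --a--▸ n17, --b--▸ n22, --c--▸ n23
  n14 = (b.b.0 + b.(0 + 0)) | ((a.0 + a.0) | 0) ⊢ --a--▸ n18, --b--▸ n21, --b--▸ n23
  n15 = (0 + 0) | (0 | c.0) ⊢ --c--▸ n24
  n16 = 0 | (0 | d.c.0) ⊢ --d--▸ n25
  n17 = b.0 | (0 | c.0) ⊢ --b--▸ n25, --c--▸ n26
  n18 = (b.b.0 + b.(0 + 0)) | (0 | 0) ⊢ --b--▸ n24, --b--▸ n26
  n19 = 0 | d.(0 + 0) ⊢ --d--▸ n27
  n20 = b.0 | (0 + 0) ⊢ --b--▸ n27
  n21 = (0 + 0) | ((a.0 + a.0) | 0) ⊢ --a--▸ n24
  n22 = 0 | ((a.0 + a.0) | c.0) ⊢ --a--▸ n25, --c--▸ n28
  n23 = b.0 | ((a.0 + a.0) | 0) ⊢ --a--▸ n26, --b--▸ n28
  n24 = (0 + 0) | (0 | 0) ⊢ ·
  n25 = 0 | (0 | c.0) ⊢ --c--▸ n29
  n26 = b.0 | (0 | 0) ⊢ --b--▸ n29
  n27 = 0 | (0 + 0) ⊢ ·
  n28 = 0 | ((a.0 + a.0) | 0) ⊢ --a--▸ n29
  n29 = 0 | (0 | 0) ⊢ ·
Coarsest stable partition (strong bisimilarity classes):
  B0 = {m0}
  B1 = {m12, m3}
  B2 = {m16, m6, n16, n6}
  B3 = {m15, m25, n15, n25}
  B4 = {m24, m27, m29, n24, n27, n29}
  B5 = {m11, m22}
  B6 = {m21, m28}
  B7 = {m1, n1}
  B8 = {m8, n8}
  B9 = {m18, n18}
  B10 = {m20, m26, n20, n26}
  B11 = {m17, n17}
  B12 = {m7, n7}
  B13 = {m4}
  B14 = {m13}
  B15 = {m23}
  B16 = {m2, n2}
  B17 = {m10, n10}
  B18 = {m9, n9}
  B19 = {m19, n19}
  B20 = {m5}
  B21 = {m14}
  B22 = {n0}
  B23 = {n4}
  B24 = {n13}
  B25 = {n23}
  B26 = {n21, n28}
  B27 = {n11, n22}
  B28 = {n12, n3}
  B29 = {n5}
  B30 = {n14}
m0 ∈ B0, n0 ∈ B22 → different blocks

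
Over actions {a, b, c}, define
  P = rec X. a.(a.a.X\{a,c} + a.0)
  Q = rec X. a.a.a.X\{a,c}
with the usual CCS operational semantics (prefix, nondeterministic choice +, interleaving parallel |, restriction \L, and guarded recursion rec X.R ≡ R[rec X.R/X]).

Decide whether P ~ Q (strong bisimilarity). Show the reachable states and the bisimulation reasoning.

Reachable graph of P (5 states):
  u0 = rec X. a.(a.a.X\{a,c} + a.0) ⊢ -a-> u1
  u1 = a.a.(rec X. a.(a.a.X\{a,c} + a.0))\{a,c} + a.0 ⊢ -a-> u2, -a-> u3
  u2 = 0 ⊢ deadlocked
  u3 = a.(rec X. a.(a.a.X\{a,c} + a.0))\{a,c} ⊢ -a-> u4
  u4 = (rec X. a.(a.a.X\{a,c} + a.0))\{a,c} ⊢ deadlocked
Reachable graph of Q (4 states):
  v0 = rec X. a.a.a.X\{a,c} ⊢ -a-> v1
  v1 = a.a.(rec X. a.a.a.X\{a,c})\{a,c} ⊢ -a-> v2
  v2 = a.(rec X. a.a.a.X\{a,c})\{a,c} ⊢ -a-> v3
  v3 = (rec X. a.a.a.X\{a,c})\{a,c} ⊢ deadlocked
Bisimilarity quotient blocks:
  B0 = {u0}
  B1 = {u1}
  B2 = {u2, u4, v3}
  B3 = {u3, v2}
  B4 = {v0}
  B5 = {v1}
u0 ∈ B0, v0 ∈ B4 → different blocks

not bisimilar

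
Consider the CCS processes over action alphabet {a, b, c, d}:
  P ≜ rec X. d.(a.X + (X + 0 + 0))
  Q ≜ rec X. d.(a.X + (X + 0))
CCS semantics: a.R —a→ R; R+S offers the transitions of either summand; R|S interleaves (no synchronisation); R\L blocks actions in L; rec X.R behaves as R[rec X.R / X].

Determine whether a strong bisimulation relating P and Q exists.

LTS(P): 2 reachable states
  m0 = rec X. d.(a.X + (X + 0 + 0)) | =d=> m1
  m1 = a.(rec X. d.(a.X + (X + 0 + 0))) + ((rec X. d.(a.X + (X + 0 + 0))) + 0 + 0) | =a=> m0, =d=> m1
LTS(Q): 2 reachable states
  n0 = rec X. d.(a.X + (X + 0)) | =d=> n1
  n1 = a.(rec X. d.(a.X + (X + 0))) + ((rec X. d.(a.X + (X + 0))) + 0) | =a=> n0, =d=> n1
Partition-refinement fixed point:
  B0 = {m0, n0}
  B1 = {m1, n1}
m0 ∈ B0, n0 ∈ B0 → same block

P ~ Q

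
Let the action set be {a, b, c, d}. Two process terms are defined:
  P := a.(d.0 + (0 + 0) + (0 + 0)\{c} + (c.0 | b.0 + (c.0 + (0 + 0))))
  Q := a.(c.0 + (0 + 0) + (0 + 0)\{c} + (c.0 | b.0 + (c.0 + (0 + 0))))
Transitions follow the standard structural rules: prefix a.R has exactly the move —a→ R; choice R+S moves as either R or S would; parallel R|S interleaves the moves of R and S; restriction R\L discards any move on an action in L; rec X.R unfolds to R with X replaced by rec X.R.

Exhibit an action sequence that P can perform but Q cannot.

Reachable graph of P (6 states):
  p0 = a.(d.0 + (0 + 0) + (0 + 0)\{c} + (c.0 | b.0 + (c.0 + (0 + 0)))) ⊢ —a→ p1
  p1 = d.0 + (0 + 0) + (0 + 0)\{c} + (c.0 | b.0 + (c.0 + (0 + 0))) ⊢ —b→ p2, —c→ p3, —c→ p4, —d→ p3
  p2 = c.0 | 0 ⊢ —c→ p5
  p3 = 0 ⊢ ∅
  p4 = 0 | b.0 ⊢ —b→ p5
  p5 = 0 | 0 ⊢ ∅
Reachable graph of Q (6 states):
  q0 = a.(c.0 + (0 + 0) + (0 + 0)\{c} + (c.0 | b.0 + (c.0 + (0 + 0)))) ⊢ —a→ q1
  q1 = c.0 + (0 + 0) + (0 + 0)\{c} + (c.0 | b.0 + (c.0 + (0 + 0))) ⊢ —b→ q2, —c→ q3, —c→ q4
  q2 = c.0 | 0 ⊢ —c→ q5
  q3 = 0 ⊢ ∅
  q4 = 0 | b.0 ⊢ —b→ q5
  q5 = 0 | 0 ⊢ ∅
Run σ = ⟨ad⟩ on P: start {p0}
  step 1 (a): {p1}
  step 2 (d): {p3}
  ✓ P
Run σ = ⟨ad⟩ on Q: start {q0}
  step 1 (a): {q1}
  step 2 (d): ∅ (Q stuck)

ad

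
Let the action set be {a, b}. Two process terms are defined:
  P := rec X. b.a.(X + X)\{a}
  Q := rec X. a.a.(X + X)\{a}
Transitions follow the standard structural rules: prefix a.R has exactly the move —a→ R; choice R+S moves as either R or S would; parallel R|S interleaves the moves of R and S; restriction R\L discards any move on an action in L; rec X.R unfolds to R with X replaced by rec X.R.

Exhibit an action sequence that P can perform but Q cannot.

Reachable graph of P (4 states):
  u0 = rec X. b.a.(X + X)\{a} → -b-> u1
  u1 = a.((rec X. b.a.(X + X)\{a}) + (rec X. b.a.(X + X)\{a}))\{a} → -a-> u2
  u2 = ((rec X. b.a.(X + X)\{a}) + (rec X. b.a.(X + X)\{a}))\{a} → -b-> u3
  u3 = (a.((rec X. b.a.(X + X)\{a}) + (rec X. b.a.(X + X)\{a}))\{a})\{a} → ∅
Reachable graph of Q (3 states):
  v0 = rec X. a.a.(X + X)\{a} → -a-> v1
  v1 = a.((rec X. a.a.(X + X)\{a}) + (rec X. a.a.(X + X)\{a}))\{a} → -a-> v2
  v2 = ((rec X. a.a.(X + X)\{a}) + (rec X. a.a.(X + X)\{a}))\{a} → ∅
Run σ = ⟨b⟩ on P: start {u0}
  after b @ step 1: {u1}
  P completes σ.
Run σ = ⟨b⟩ on Q: start {v0}
  after b @ step 1: no successor for Q

b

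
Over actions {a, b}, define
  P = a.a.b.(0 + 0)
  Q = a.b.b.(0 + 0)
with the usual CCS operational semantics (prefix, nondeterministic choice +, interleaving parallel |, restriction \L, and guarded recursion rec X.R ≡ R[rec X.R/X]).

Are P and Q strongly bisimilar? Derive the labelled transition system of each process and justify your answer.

NO

LTS(P): 4 reachable states
  m0 = a.a.b.(0 + 0) ⊢ --a--▸ m1
  m1 = a.b.(0 + 0) ⊢ --a--▸ m2
  m2 = b.(0 + 0) ⊢ --b--▸ m3
  m3 = 0 + 0 ⊢ (no moves)
LTS(Q): 4 reachable states
  n0 = a.b.b.(0 + 0) ⊢ --a--▸ n1
  n1 = b.b.(0 + 0) ⊢ --b--▸ n2
  n2 = b.(0 + 0) ⊢ --b--▸ n3
  n3 = 0 + 0 ⊢ (no moves)
Bisimilarity quotient blocks:
  B0 = {m0}
  B1 = {m1}
  B2 = {m2, n2}
  B3 = {m3, n3}
  B4 = {n0}
  B5 = {n1}
m0 ∈ B0, n0 ∈ B4 → different blocks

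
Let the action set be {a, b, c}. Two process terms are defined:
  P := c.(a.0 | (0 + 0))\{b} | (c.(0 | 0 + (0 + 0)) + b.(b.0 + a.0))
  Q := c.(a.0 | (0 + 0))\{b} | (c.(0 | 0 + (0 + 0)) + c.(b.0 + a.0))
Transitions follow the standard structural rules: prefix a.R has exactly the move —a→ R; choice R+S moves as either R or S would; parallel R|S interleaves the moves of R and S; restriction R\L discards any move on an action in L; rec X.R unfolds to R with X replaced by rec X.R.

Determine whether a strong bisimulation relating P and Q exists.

P's transition system — 12 states:
  m0 = c.(a.0 | (0 + 0))\{b} | (c.(0 | 0 + (0 + 0)) + b.(b.0 + a.0)) ⊢ ··b··> m1, ··c··> m2, ··c··> m3
  m1 = c.(a.0 | (0 + 0))\{b} | (b.0 + a.0) ⊢ ··a··> m4, ··b··> m4, ··c··> m5
  m2 = (a.0 | (0 + 0))\{b} | (c.(0 | 0 + (0 + 0)) + b.(b.0 + a.0)) ⊢ ··a··> m6, ··b··> m5, ··c··> m7
  m3 = c.(a.0 | (0 + 0))\{b} | (0 | 0 + (0 + 0)) ⊢ ··c··> m7
  m4 = c.(a.0 | (0 + 0))\{b} | 0 ⊢ ··c··> m8
  m5 = (a.0 | (0 + 0))\{b} | (b.0 + a.0) ⊢ ··a··> m8, ··a··> m9, ··b··> m8
  m6 = (0 | (0 + 0))\{b} | (c.(0 | 0 + (0 + 0)) + b.(b.0 + a.0)) ⊢ ··b··> m9, ··c··> m10
  m7 = (a.0 | (0 + 0))\{b} | (0 | 0 + (0 + 0)) ⊢ ··a··> m10
  m8 = (a.0 | (0 + 0))\{b} | 0 ⊢ ··a··> m11
  m9 = (0 | (0 + 0))\{b} | (b.0 + a.0) ⊢ ··a··> m11, ··b··> m11
  m10 = (0 | (0 + 0))\{b} | (0 | 0 + (0 + 0)) ⊢ deadlocked
  m11 = (0 | (0 + 0))\{b} | 0 ⊢ deadlocked
Q's transition system — 12 states:
  n0 = c.(a.0 | (0 + 0))\{b} | (c.(0 | 0 + (0 + 0)) + c.(b.0 + a.0)) ⊢ ··c··> n1, ··c··> n2, ··c··> n3
  n1 = (a.0 | (0 + 0))\{b} | (c.(0 | 0 + (0 + 0)) + c.(b.0 + a.0)) ⊢ ··a··> n4, ··c··> n5, ··c··> n6
  n2 = c.(a.0 | (0 + 0))\{b} | (0 | 0 + (0 + 0)) ⊢ ··c··> n5
  n3 = c.(a.0 | (0 + 0))\{b} | (b.0 + a.0) ⊢ ··a··> n7, ··b··> n7, ··c··> n6
  n4 = (0 | (0 + 0))\{b} | (c.(0 | 0 + (0 + 0)) + c.(b.0 + a.0)) ⊢ ··c··> n8, ··c··> n9
  n5 = (a.0 | (0 + 0))\{b} | (0 | 0 + (0 + 0)) ⊢ ··a··> n8
  n6 = (a.0 | (0 + 0))\{b} | (b.0 + a.0) ⊢ ··a··> n10, ··a··> n9, ··b··> n10
  n7 = c.(a.0 | (0 + 0))\{b} | 0 ⊢ ··c··> n10
  n8 = (0 | (0 + 0))\{b} | (0 | 0 + (0 + 0)) ⊢ deadlocked
  n9 = (0 | (0 + 0))\{b} | (b.0 + a.0) ⊢ ··a··> n11, ··b··> n11
  n10 = (a.0 | (0 + 0))\{b} | 0 ⊢ ··a··> n11
  n11 = (0 | (0 + 0))\{b} | 0 ⊢ deadlocked
Coarsest stable partition (strong bisimilarity classes):
  B0 = {m0}
  B1 = {m3, m4, n2, n7}
  B2 = {m7, m8, n10, n5}
  B3 = {m10, m11, n11, n8}
  B4 = {m1, n3}
  B5 = {m5, n6}
  B6 = {m9, n9}
  B7 = {m2}
  B8 = {m6}
  B9 = {n0}
  B10 = {n1}
  B11 = {n4}
m0 ∈ B0, n0 ∈ B9 → different blocks

not bisimilar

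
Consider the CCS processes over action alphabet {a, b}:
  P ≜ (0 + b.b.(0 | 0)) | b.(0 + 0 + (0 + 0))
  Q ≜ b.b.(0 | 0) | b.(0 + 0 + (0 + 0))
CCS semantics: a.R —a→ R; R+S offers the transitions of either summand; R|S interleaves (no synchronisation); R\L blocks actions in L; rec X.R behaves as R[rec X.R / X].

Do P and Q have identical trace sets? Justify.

traces(P) = traces(Q)

P's transition system — 6 states:
  p0 = (0 + b.b.(0 | 0)) | b.(0 + 0 + (0 + 0)) :: ··b··> p1, ··b··> p2
  p1 = (0 + b.b.(0 | 0)) | (0 + 0 + (0 + 0)) :: ··b··> p3
  p2 = b.(0 | 0) | b.(0 + 0 + (0 + 0)) :: ··b··> p3, ··b··> p4
  p3 = b.(0 | 0) | (0 + 0 + (0 + 0)) :: ··b··> p5
  p4 = 0 | 0 | b.(0 + 0 + (0 + 0)) :: ··b··> p5
  p5 = 0 | 0 | (0 + 0 + (0 + 0)) :: (no moves)
Q's transition system — 6 states:
  q0 = b.b.(0 | 0) | b.(0 + 0 + (0 + 0)) :: ··b··> q1, ··b··> q2
  q1 = b.(0 | 0) | b.(0 + 0 + (0 + 0)) :: ··b··> q3, ··b··> q4
  q2 = b.b.(0 | 0) | (0 + 0 + (0 + 0)) :: ··b··> q4
  q3 = 0 | 0 | b.(0 + 0 + (0 + 0)) :: ··b··> q5
  q4 = b.(0 | 0) | (0 + 0 + (0 + 0)) :: ··b··> q5
  q5 = 0 | 0 | (0 + 0 + (0 + 0)) :: (no moves)
Coarsest stable partition (strong bisimilarity classes):
  B0 = {p0, q0}
  B1 = {p1, p2, q1, q2}
  B2 = {p3, p4, q3, q4}
  B3 = {p5, q5}
p0 ∈ B0, q0 ∈ B0 → same block
Bisimilar ⇒ trace-equivalent.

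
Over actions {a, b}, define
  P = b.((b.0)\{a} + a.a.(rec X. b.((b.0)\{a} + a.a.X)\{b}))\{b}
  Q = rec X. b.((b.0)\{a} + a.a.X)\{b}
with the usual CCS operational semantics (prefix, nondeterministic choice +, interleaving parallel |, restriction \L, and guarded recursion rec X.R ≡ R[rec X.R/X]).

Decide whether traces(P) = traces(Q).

traces(P) = traces(Q)

LTS(P): 4 reachable states
  u0 = b.((b.0)\{a} + a.a.(rec X. b.((b.0)\{a} + a.a.X)\{b}))\{b} ⊢ --b--▸ u1
  u1 = ((b.0)\{a} + a.a.(rec X. b.((b.0)\{a} + a.a.X)\{b}))\{b} ⊢ --a--▸ u2
  u2 = (a.(rec X. b.((b.0)\{a} + a.a.X)\{b}))\{b} ⊢ --a--▸ u3
  u3 = (rec X. b.((b.0)\{a} + a.a.X)\{b})\{b} ⊢ deadlocked
LTS(Q): 4 reachable states
  v0 = rec X. b.((b.0)\{a} + a.a.X)\{b} ⊢ --b--▸ v1
  v1 = ((b.0)\{a} + a.a.(rec X. b.((b.0)\{a} + a.a.X)\{b}))\{b} ⊢ --a--▸ v2
  v2 = (a.(rec X. b.((b.0)\{a} + a.a.X)\{b}))\{b} ⊢ --a--▸ v3
  v3 = (rec X. b.((b.0)\{a} + a.a.X)\{b})\{b} ⊢ deadlocked
Partition-refinement fixed point:
  B0 = {u0, v0}
  B1 = {u1, v1}
  B2 = {u2, v2}
  B3 = {u3, v3}
u0 ∈ B0, v0 ∈ B0 → same block
Bisimilar ⇒ trace-equivalent.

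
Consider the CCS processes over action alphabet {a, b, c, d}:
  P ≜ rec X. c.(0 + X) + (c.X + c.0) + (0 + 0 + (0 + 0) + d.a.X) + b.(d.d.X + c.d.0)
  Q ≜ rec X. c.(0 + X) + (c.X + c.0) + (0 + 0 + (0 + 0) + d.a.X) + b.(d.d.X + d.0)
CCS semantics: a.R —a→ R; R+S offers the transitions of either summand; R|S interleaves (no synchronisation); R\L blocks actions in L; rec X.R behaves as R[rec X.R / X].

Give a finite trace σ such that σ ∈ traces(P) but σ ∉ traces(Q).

P's transition system — 7 states:
  m0 = rec X. c.(0 + X) + (c.X + c.0) + (0 + 0 + (0 + 0) + d.a.X) + b.(d.d.X + c.d.0) | —b→ m1, —c→ m0, —c→ m2, —c→ m3, —d→ m4
  m1 = d.d.(rec X. c.(0 + X) + (c.X + c.0) + (0 + 0 + (0 + 0) + d.a.X) + b.(d.d.X + c.d.0)) + c.d.0 | —c→ m5, —d→ m6
  m2 = 0 | stopped
  m3 = 0 + (rec X. c.(0 + X) + (c.X + c.0) + (0 + 0 + (0 + 0) + d.a.X) + b.(d.d.X + c.d.0)) | —b→ m1, —c→ m0, —c→ m2, —c→ m3, —d→ m4
  m4 = a.(rec X. c.(0 + X) + (c.X + c.0) + (0 + 0 + (0 + 0) + d.a.X) + b.(d.d.X + c.d.0)) | —a→ m0
  m5 = d.0 | —d→ m2
  m6 = d.(rec X. c.(0 + X) + (c.X + c.0) + (0 + 0 + (0 + 0) + d.a.X) + b.(d.d.X + c.d.0)) | —d→ m0
Q's transition system — 6 states:
  n0 = rec X. c.(0 + X) + (c.X + c.0) + (0 + 0 + (0 + 0) + d.a.X) + b.(d.d.X + d.0) | —b→ n1, —c→ n0, —c→ n2, —c→ n3, —d→ n4
  n1 = d.d.(rec X. c.(0 + X) + (c.X + c.0) + (0 + 0 + (0 + 0) + d.a.X) + b.(d.d.X + d.0)) + d.0 | —d→ n2, —d→ n5
  n2 = 0 | stopped
  n3 = 0 + (rec X. c.(0 + X) + (c.X + c.0) + (0 + 0 + (0 + 0) + d.a.X) + b.(d.d.X + d.0)) | —b→ n1, —c→ n0, —c→ n2, —c→ n3, —d→ n4
  n4 = a.(rec X. c.(0 + X) + (c.X + c.0) + (0 + 0 + (0 + 0) + d.a.X) + b.(d.d.X + d.0)) | —a→ n0
  n5 = d.(rec X. c.(0 + X) + (c.X + c.0) + (0 + 0 + (0 + 0) + d.a.X) + b.(d.d.X + d.0)) | —d→ n0
Executing bc from P (initial set {m0}):
  step 1 (b): {m1}
  step 2 (c): {m5}
  — P admits the full trace.
Executing bc from Q (initial set {n0}):
  step 1 (b): {n1}
  step 2 (c): no successor for Q

bc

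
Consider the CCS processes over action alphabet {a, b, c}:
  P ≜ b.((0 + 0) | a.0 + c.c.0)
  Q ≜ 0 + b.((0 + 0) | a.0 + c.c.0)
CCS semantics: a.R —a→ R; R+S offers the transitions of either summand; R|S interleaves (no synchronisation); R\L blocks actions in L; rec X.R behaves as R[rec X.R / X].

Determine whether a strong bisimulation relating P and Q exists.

LTS(P): 5 reachable states
  p0 = b.((0 + 0) | a.0 + c.c.0) has moves --b--▸ p1
  p1 = (0 + 0) | a.0 + c.c.0 has moves --a--▸ p2, --c--▸ p3
  p2 = (0 + 0) | 0 has moves stopped
  p3 = c.0 has moves --c--▸ p4
  p4 = 0 has moves stopped
LTS(Q): 5 reachable states
  q0 = 0 + b.((0 + 0) | a.0 + c.c.0) has moves --b--▸ q1
  q1 = (0 + 0) | a.0 + c.c.0 has moves --a--▸ q2, --c--▸ q3
  q2 = (0 + 0) | 0 has moves stopped
  q3 = c.0 has moves --c--▸ q4
  q4 = 0 has moves stopped
Coarsest stable partition (strong bisimilarity classes):
  B0 = {p0, q0}
  B1 = {p1, q1}
  B2 = {p2, p4, q2, q4}
  B3 = {p3, q3}
p0 ∈ B0, q0 ∈ B0 → same block

YES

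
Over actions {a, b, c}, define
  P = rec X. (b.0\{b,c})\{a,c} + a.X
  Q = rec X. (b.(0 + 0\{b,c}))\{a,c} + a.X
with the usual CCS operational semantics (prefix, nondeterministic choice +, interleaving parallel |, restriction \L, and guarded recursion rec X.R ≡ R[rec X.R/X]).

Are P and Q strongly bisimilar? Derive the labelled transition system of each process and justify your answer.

LTS(P): 2 reachable states
  u0 = rec X. (b.0\{b,c})\{a,c} + a.X | -a-> u0, -b-> u1
  u1 = 0\{b,c}\{a,c} | ·
LTS(Q): 2 reachable states
  v0 = rec X. (b.(0 + 0\{b,c}))\{a,c} + a.X | -a-> v0, -b-> v1
  v1 = (0 + 0\{b,c})\{a,c} | ·
Partition-refinement fixed point:
  B0 = {u0, v0}
  B1 = {u1, v1}
u0 ∈ B0, v0 ∈ B0 → same block

P ~ Q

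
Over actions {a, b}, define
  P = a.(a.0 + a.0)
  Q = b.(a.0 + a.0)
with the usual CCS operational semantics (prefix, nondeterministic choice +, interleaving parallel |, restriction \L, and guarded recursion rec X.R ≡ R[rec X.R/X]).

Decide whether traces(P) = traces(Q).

P's transition system — 3 states:
  u0 = a.(a.0 + a.0) | —a→ u1
  u1 = a.0 + a.0 | —a→ u2
  u2 = 0 | ·
Q's transition system — 3 states:
  v0 = b.(a.0 + a.0) | —b→ v1
  v1 = a.0 + a.0 | —a→ v2
  v2 = 0 | ·
Executing a from P (initial set {u0}):
  step 1 (a): {u1}
  ✓ P
Executing a from Q (initial set {v0}):
  step 1 (a): ∅ (Q stuck)

NO — witness ⟨a⟩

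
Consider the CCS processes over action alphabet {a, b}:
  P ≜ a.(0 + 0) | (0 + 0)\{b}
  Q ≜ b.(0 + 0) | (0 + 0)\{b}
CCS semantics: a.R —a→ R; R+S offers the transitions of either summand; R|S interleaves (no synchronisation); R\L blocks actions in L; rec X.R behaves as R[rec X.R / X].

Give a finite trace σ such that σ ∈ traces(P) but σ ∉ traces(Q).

P's transition system — 2 states:
  p0 = a.(0 + 0) | (0 + 0)\{b} ⊢ —a→ p1
  p1 = (0 + 0) | (0 + 0)\{b} ⊢ (no moves)
Q's transition system — 2 states:
  q0 = b.(0 + 0) | (0 + 0)\{b} ⊢ —b→ q1
  q1 = (0 + 0) | (0 + 0)\{b} ⊢ (no moves)
Run σ = ⟨a⟩ on P: start {p0}
  step 1 (a): {p1}
  ✓ P
Run σ = ⟨a⟩ on Q: start {q0}
  step 1 (a): ∅ (Q stuck)

a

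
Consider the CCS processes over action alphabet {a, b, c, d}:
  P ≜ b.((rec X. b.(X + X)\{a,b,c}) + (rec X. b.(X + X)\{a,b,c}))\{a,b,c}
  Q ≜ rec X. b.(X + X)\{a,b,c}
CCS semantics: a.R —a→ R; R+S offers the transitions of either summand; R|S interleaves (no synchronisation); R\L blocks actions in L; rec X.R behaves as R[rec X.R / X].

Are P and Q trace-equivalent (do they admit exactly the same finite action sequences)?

traces(P) = traces(Q)

Reachable graph of P (2 states):
  s0 = b.((rec X. b.(X + X)\{a,b,c}) + (rec X. b.(X + X)\{a,b,c}))\{a,b,c} → ··b··> s1
  s1 = ((rec X. b.(X + X)\{a,b,c}) + (rec X. b.(X + X)\{a,b,c}))\{a,b,c} → stopped
Reachable graph of Q (2 states):
  t0 = rec X. b.(X + X)\{a,b,c} → ··b··> t1
  t1 = ((rec X. b.(X + X)\{a,b,c}) + (rec X. b.(X + X)\{a,b,c}))\{a,b,c} → stopped
Partition-refinement fixed point:
  B0 = {s0, t0}
  B1 = {s1, t1}
s0 ∈ B0, t0 ∈ B0 → same block
Bisimilar ⇒ trace-equivalent.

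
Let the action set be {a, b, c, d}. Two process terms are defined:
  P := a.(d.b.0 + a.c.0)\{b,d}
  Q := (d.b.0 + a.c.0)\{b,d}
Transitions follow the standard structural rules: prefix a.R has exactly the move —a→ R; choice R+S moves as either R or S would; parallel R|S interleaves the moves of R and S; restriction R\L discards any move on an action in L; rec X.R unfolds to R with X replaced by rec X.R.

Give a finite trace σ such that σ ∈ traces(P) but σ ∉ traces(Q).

aa

LTS(P): 4 reachable states
  u0 = a.(d.b.0 + a.c.0)\{b,d} → =a=> u1
  u1 = (d.b.0 + a.c.0)\{b,d} → =a=> u2
  u2 = (c.0)\{b,d} → =c=> u3
  u3 = 0\{b,d} → (no moves)
LTS(Q): 3 reachable states
  v0 = (d.b.0 + a.c.0)\{b,d} → =a=> v1
  v1 = (c.0)\{b,d} → =c=> v2
  v2 = 0\{b,d} → (no moves)
Executing aa from P (initial set {u0}):
  [1] a ⇒ {u1}
  [2] a ⇒ {u2}
  — P admits the full trace.
Executing aa from Q (initial set {v0}):
  [1] a ⇒ {v1}
  [2] a ⇒ ∅ (Q stuck)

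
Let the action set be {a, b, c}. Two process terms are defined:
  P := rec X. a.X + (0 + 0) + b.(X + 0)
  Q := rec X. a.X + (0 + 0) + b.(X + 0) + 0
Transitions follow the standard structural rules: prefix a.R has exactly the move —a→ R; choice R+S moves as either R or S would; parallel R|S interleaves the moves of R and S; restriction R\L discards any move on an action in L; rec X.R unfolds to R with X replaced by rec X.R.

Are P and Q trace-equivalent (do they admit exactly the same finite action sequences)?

Reachable graph of P (2 states):
  m0 = rec X. a.X + (0 + 0) + b.(X + 0) → -a-> m0, -b-> m1
  m1 = (rec X. a.X + (0 + 0) + b.(X + 0)) + 0 → -a-> m0, -b-> m1
Reachable graph of Q (2 states):
  n0 = rec X. a.X + (0 + 0) + b.(X + 0) + 0 → -a-> n0, -b-> n1
  n1 = (rec X. a.X + (0 + 0) + b.(X + 0) + 0) + 0 → -a-> n0, -b-> n1
Bisimilarity quotient blocks:
  B0 = {m0, m1, n0, n1}
m0 ∈ B0, n0 ∈ B0 → same block
Bisimilar ⇒ trace-equivalent.

trace-equivalent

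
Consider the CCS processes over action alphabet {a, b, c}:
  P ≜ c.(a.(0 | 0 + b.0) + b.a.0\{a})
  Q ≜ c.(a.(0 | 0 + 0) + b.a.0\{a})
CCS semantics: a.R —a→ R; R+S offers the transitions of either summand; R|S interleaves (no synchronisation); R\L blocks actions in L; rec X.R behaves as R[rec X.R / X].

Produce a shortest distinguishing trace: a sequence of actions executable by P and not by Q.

Reachable graph of P (6 states):
  u0 = c.(a.(0 | 0 + b.0) + b.a.0\{a}) ⊢ ··c··> u1
  u1 = a.(0 | 0 + b.0) + b.a.0\{a} ⊢ ··a··> u2, ··b··> u3
  u2 = 0 | 0 + b.0 ⊢ ··b··> u4
  u3 = a.0\{a} ⊢ ··a··> u5
  u4 = 0 ⊢ stopped
  u5 = 0\{a} ⊢ stopped
Reachable graph of Q (5 states):
  v0 = c.(a.(0 | 0 + 0) + b.a.0\{a}) ⊢ ··c··> v1
  v1 = a.(0 | 0 + 0) + b.a.0\{a} ⊢ ··a··> v2, ··b··> v3
  v2 = 0 | 0 + 0 ⊢ stopped
  v3 = a.0\{a} ⊢ ··a··> v4
  v4 = 0\{a} ⊢ stopped
Trace ⟨cab⟩ through P, begin at {u0}:
  step 1 (c): {u1}
  step 2 (a): {u2}
  step 3 (b): {u4}
  — P admits the full trace.
Trace ⟨cab⟩ through Q, begin at {v0}:
  step 1 (c): {v1}
  step 2 (a): {v2}
  step 3 (b): no successor for Q

cab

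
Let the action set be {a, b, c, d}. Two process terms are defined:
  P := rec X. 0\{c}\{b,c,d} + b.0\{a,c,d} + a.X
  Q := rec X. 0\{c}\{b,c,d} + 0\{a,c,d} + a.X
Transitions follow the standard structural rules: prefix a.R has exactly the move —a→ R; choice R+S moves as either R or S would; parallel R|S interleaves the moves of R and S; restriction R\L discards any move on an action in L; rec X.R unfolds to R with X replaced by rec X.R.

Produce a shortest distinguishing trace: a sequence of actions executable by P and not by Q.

P's transition system — 2 states:
  m0 = rec X. 0\{c}\{b,c,d} + b.0\{a,c,d} + a.X :: -a-> m0, -b-> m1
  m1 = 0\{a,c,d} :: ∅
Q's transition system — 1 states:
  n0 = rec X. 0\{c}\{b,c,d} + 0\{a,c,d} + a.X :: -a-> n0
Executing b from P (initial set {m0}):
  [1] b ⇒ {m1}
  P completes σ.
Executing b from Q (initial set {n0}):
  [1] b ⇒ no successor for Q

b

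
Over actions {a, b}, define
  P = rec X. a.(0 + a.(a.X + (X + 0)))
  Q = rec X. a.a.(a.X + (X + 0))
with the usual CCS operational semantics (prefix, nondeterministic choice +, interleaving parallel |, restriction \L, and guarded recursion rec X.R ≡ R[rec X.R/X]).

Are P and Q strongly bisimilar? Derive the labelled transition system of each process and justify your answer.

P ~ Q

LTS(P): 3 reachable states
  p0 = rec X. a.(0 + a.(a.X + (X + 0))) | -a-> p1
  p1 = 0 + a.(a.(rec X. a.(0 + a.(a.X + (X + 0)))) + ((rec X. a.(0 + a.(a.X + (X + 0)))) + 0)) | -a-> p2
  p2 = a.(rec X. a.(0 + a.(a.X + (X + 0)))) + ((rec X. a.(0 + a.(a.X + (X + 0)))) + 0) | -a-> p0, -a-> p1
LTS(Q): 3 reachable states
  q0 = rec X. a.a.(a.X + (X + 0)) | -a-> q1
  q1 = a.(a.(rec X. a.a.(a.X + (X + 0))) + ((rec X. a.a.(a.X + (X + 0))) + 0)) | -a-> q2
  q2 = a.(rec X. a.a.(a.X + (X + 0))) + ((rec X. a.a.(a.X + (X + 0))) + 0) | -a-> q0, -a-> q1
Partition-refinement fixed point:
  B0 = {p0, p1, p2, q0, q1, q2}
p0 ∈ B0, q0 ∈ B0 → same block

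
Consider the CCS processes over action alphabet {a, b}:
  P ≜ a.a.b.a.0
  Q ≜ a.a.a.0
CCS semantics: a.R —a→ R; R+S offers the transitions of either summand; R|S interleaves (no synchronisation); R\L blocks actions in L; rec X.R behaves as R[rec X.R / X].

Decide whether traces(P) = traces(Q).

Reachable graph of P (5 states):
  m0 = a.a.b.a.0 → ··a··> m1
  m1 = a.b.a.0 → ··a··> m2
  m2 = b.a.0 → ··b··> m3
  m3 = a.0 → ··a··> m4
  m4 = 0 → ·
Reachable graph of Q (4 states):
  n0 = a.a.a.0 → ··a··> n1
  n1 = a.a.0 → ··a··> n2
  n2 = a.0 → ··a··> n3
  n3 = 0 → ·
Run σ = ⟨aab⟩ on P: start {m0}
  [1] a ⇒ {m1}
  [2] a ⇒ {m2}
  [3] b ⇒ {m3}
  — P admits the full trace.
Run σ = ⟨aab⟩ on Q: start {n0}
  [1] a ⇒ {n1}
  [2] a ⇒ {n2}
  [3] b ⇒ ∅  — Q cannot continue

trace-distinct — witness ⟨aab⟩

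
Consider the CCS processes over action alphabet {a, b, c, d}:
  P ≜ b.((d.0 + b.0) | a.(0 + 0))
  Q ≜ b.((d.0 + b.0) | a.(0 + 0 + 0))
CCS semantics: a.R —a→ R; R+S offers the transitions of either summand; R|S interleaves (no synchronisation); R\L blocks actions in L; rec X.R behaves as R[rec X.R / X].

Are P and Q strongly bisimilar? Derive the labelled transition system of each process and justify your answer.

LTS(P): 5 reachable states
  s0 = b.((d.0 + b.0) | a.(0 + 0)) ⊢ -b-> s1
  s1 = (d.0 + b.0) | a.(0 + 0) ⊢ -a-> s2, -b-> s3, -d-> s3
  s2 = (d.0 + b.0) | (0 + 0) ⊢ -b-> s4, -d-> s4
  s3 = 0 | a.(0 + 0) ⊢ -a-> s4
  s4 = 0 | (0 + 0) ⊢ (no moves)
LTS(Q): 5 reachable states
  t0 = b.((d.0 + b.0) | a.(0 + 0 + 0)) ⊢ -b-> t1
  t1 = (d.0 + b.0) | a.(0 + 0 + 0) ⊢ -a-> t2, -b-> t3, -d-> t3
  t2 = (d.0 + b.0) | (0 + 0 + 0) ⊢ -b-> t4, -d-> t4
  t3 = 0 | a.(0 + 0 + 0) ⊢ -a-> t4
  t4 = 0 | (0 + 0 + 0) ⊢ (no moves)
Partition-refinement fixed point:
  B0 = {s0, t0}
  B1 = {s1, t1}
  B2 = {s3, t3}
  B3 = {s4, t4}
  B4 = {s2, t2}
s0 ∈ B0, t0 ∈ B0 → same block

YES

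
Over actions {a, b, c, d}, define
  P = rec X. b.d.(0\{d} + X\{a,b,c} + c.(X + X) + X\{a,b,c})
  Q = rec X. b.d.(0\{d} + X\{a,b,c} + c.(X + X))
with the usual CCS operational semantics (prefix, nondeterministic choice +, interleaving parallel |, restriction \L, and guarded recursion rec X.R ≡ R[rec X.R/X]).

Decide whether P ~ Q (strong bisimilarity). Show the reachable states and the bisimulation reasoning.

YES

LTS(P): 4 reachable states
  m0 = rec X. b.d.(0\{d} + X\{a,b,c} + c.(X + X) + X\{a,b,c}) ⊢ -b-> m1
  m1 = d.(0\{d} + (rec X. b.d.(0\{d} + X\{a,b,c} + c.(X + X) + X\{a,b,c}))\{a,b,c} + c.((rec X. b.d.(0\{d} + X\{a,b,c} + c.(X + X) + X\{a,b,c})) + (rec X. b.d.(0\{d} + X\{a,b,c} + c.(X + X) + X\{a,b,c}))) + (rec X. b.d.(0\{d} + X\{a,b,c} + c.(X + X) + X\{a,b,c}))\{a,b,c}) ⊢ -d-> m2
  m2 = 0\{d} + (rec X. b.d.(0\{d} + X\{a,b,c} + c.(X + X) + X\{a,b,c}))\{a,b,c} + c.((rec X. b.d.(0\{d} + X\{a,b,c} + c.(X + X) + X\{a,b,c})) + (rec X. b.d.(0\{d} + X\{a,b,c} + c.(X + X) + X\{a,b,c}))) + (rec X. b.d.(0\{d} + X\{a,b,c} + c.(X + X) + X\{a,b,c}))\{a,b,c} ⊢ -c-> m3
  m3 = (rec X. b.d.(0\{d} + X\{a,b,c} + c.(X + X) + X\{a,b,c})) + (rec X. b.d.(0\{d} + X\{a,b,c} + c.(X + X) + X\{a,b,c})) ⊢ -b-> m1
LTS(Q): 4 reachable states
  n0 = rec X. b.d.(0\{d} + X\{a,b,c} + c.(X + X)) ⊢ -b-> n1
  n1 = d.(0\{d} + (rec X. b.d.(0\{d} + X\{a,b,c} + c.(X + X)))\{a,b,c} + c.((rec X. b.d.(0\{d} + X\{a,b,c} + c.(X + X))) + (rec X. b.d.(0\{d} + X\{a,b,c} + c.(X + X))))) ⊢ -d-> n2
  n2 = 0\{d} + (rec X. b.d.(0\{d} + X\{a,b,c} + c.(X + X)))\{a,b,c} + c.((rec X. b.d.(0\{d} + X\{a,b,c} + c.(X + X))) + (rec X. b.d.(0\{d} + X\{a,b,c} + c.(X + X)))) ⊢ -c-> n3
  n3 = (rec X. b.d.(0\{d} + X\{a,b,c} + c.(X + X))) + (rec X. b.d.(0\{d} + X\{a,b,c} + c.(X + X))) ⊢ -b-> n1
Coarsest stable partition (strong bisimilarity classes):
  B0 = {m0, m3, n0, n3}
  B1 = {m1, n1}
  B2 = {m2, n2}
m0 ∈ B0, n0 ∈ B0 → same block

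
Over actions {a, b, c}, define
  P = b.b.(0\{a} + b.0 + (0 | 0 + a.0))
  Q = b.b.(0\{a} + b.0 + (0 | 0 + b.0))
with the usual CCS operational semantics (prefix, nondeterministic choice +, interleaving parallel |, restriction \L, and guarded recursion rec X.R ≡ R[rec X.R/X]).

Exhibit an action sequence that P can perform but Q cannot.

P's transition system — 4 states:
  u0 = b.b.(0\{a} + b.0 + (0 | 0 + a.0)) ⊢ =b=> u1
  u1 = b.(0\{a} + b.0 + (0 | 0 + a.0)) ⊢ =b=> u2
  u2 = 0\{a} + b.0 + (0 | 0 + a.0) ⊢ =a=> u3, =b=> u3
  u3 = 0 ⊢ ∅
Q's transition system — 4 states:
  v0 = b.b.(0\{a} + b.0 + (0 | 0 + b.0)) ⊢ =b=> v1
  v1 = b.(0\{a} + b.0 + (0 | 0 + b.0)) ⊢ =b=> v2
  v2 = 0\{a} + b.0 + (0 | 0 + b.0) ⊢ =b=> v3
  v3 = 0 ⊢ ∅
Trace ⟨bba⟩ through P, begin at {u0}:
  step 1 (b): {u1}
  step 2 (b): {u2}
  step 3 (a): {u3}
  — P admits the full trace.
Trace ⟨bba⟩ through Q, begin at {v0}:
  step 1 (b): {v1}
  step 2 (b): {v2}
  step 3 (a): ∅  — Q cannot continue

bba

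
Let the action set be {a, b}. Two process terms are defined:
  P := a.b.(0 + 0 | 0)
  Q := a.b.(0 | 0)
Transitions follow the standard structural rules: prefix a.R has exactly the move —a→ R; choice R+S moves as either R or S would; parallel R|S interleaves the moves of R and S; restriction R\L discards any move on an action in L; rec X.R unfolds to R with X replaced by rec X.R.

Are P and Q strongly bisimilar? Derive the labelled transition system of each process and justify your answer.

bisimilar

P's transition system — 3 states:
  p0 = a.b.(0 + 0 | 0) :: —a→ p1
  p1 = b.(0 + 0 | 0) :: —b→ p2
  p2 = 0 + 0 | 0 :: (no moves)
Q's transition system — 3 states:
  q0 = a.b.(0 | 0) :: —a→ q1
  q1 = b.(0 | 0) :: —b→ q2
  q2 = 0 | 0 :: (no moves)
Coarsest stable partition (strong bisimilarity classes):
  B0 = {p0, q0}
  B1 = {p1, q1}
  B2 = {p2, q2}
p0 ∈ B0, q0 ∈ B0 → same block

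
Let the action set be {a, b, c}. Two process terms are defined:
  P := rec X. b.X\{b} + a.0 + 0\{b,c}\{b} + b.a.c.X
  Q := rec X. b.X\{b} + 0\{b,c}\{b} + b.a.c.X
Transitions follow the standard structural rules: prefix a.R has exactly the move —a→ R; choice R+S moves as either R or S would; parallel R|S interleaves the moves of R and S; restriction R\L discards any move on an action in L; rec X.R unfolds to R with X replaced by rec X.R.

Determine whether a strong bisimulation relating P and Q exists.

not bisimilar

Reachable graph of P (6 states):
  s0 = rec X. b.X\{b} + a.0 + 0\{b,c}\{b} + b.a.c.X ⊢ —a→ s1, —b→ s2, —b→ s3
  s1 = 0 ⊢ (no moves)
  s2 = (rec X. b.X\{b} + a.0 + 0\{b,c}\{b} + b.a.c.X)\{b} ⊢ —a→ s4
  s3 = a.c.(rec X. b.X\{b} + a.0 + 0\{b,c}\{b} + b.a.c.X) ⊢ —a→ s5
  s4 = 0\{b} ⊢ (no moves)
  s5 = c.(rec X. b.X\{b} + a.0 + 0\{b,c}\{b} + b.a.c.X) ⊢ —c→ s0
Reachable graph of Q (4 states):
  t0 = rec X. b.X\{b} + 0\{b,c}\{b} + b.a.c.X ⊢ —b→ t1, —b→ t2
  t1 = (rec X. b.X\{b} + 0\{b,c}\{b} + b.a.c.X)\{b} ⊢ (no moves)
  t2 = a.c.(rec X. b.X\{b} + 0\{b,c}\{b} + b.a.c.X) ⊢ —a→ t3
  t3 = c.(rec X. b.X\{b} + 0\{b,c}\{b} + b.a.c.X) ⊢ —c→ t0
Bisimilarity quotient blocks:
  B0 = {s0}
  B1 = {s1, s4, t1}
  B2 = {s3}
  B3 = {s5}
  B4 = {s2}
  B5 = {t0}
  B6 = {t2}
  B7 = {t3}
s0 ∈ B0, t0 ∈ B5 → different blocks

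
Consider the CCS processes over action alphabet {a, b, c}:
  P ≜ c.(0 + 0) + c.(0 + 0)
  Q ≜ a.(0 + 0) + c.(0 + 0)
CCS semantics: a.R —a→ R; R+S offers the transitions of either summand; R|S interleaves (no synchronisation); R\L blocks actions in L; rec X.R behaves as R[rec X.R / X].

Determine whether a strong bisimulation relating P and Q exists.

P ≁ Q

LTS(P): 2 reachable states
  s0 = c.(0 + 0) + c.(0 + 0) :: -c-> s1
  s1 = 0 + 0 :: stopped
LTS(Q): 2 reachable states
  t0 = a.(0 + 0) + c.(0 + 0) :: -a-> t1, -c-> t1
  t1 = 0 + 0 :: stopped
Partition-refinement fixed point:
  B0 = {s0}
  B1 = {s1, t1}
  B2 = {t0}
s0 ∈ B0, t0 ∈ B2 → different blocks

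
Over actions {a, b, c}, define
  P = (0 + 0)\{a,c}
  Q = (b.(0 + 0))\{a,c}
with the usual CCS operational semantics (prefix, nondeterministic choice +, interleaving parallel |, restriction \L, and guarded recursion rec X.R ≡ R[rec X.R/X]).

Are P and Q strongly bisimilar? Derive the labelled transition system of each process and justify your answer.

LTS(P): 1 reachable states
  p0 = (0 + 0)\{a,c} ⊢ stopped
LTS(Q): 2 reachable states
  q0 = (b.(0 + 0))\{a,c} ⊢ —b→ q1
  q1 = (0 + 0)\{a,c} ⊢ stopped
Partition-refinement fixed point:
  B0 = {p0, q1}
  B1 = {q0}
p0 ∈ B0, q0 ∈ B1 → different blocks

not bisimilar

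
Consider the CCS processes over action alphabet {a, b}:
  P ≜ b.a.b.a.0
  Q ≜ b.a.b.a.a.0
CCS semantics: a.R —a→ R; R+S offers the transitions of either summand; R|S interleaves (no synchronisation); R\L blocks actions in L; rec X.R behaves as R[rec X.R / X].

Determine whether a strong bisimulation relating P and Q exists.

Reachable graph of P (5 states):
  m0 = b.a.b.a.0 → —b→ m1
  m1 = a.b.a.0 → —a→ m2
  m2 = b.a.0 → —b→ m3
  m3 = a.0 → —a→ m4
  m4 = 0 → ·
Reachable graph of Q (6 states):
  n0 = b.a.b.a.a.0 → —b→ n1
  n1 = a.b.a.a.0 → —a→ n2
  n2 = b.a.a.0 → —b→ n3
  n3 = a.a.0 → —a→ n4
  n4 = a.0 → —a→ n5
  n5 = 0 → ·
Bisimilarity quotient blocks:
  B0 = {m0}
  B1 = {m1}
  B2 = {m2}
  B3 = {m3, n4}
  B4 = {m4, n5}
  B5 = {n0}
  B6 = {n1}
  B7 = {n2}
  B8 = {n3}
m0 ∈ B0, n0 ∈ B5 → different blocks

NO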